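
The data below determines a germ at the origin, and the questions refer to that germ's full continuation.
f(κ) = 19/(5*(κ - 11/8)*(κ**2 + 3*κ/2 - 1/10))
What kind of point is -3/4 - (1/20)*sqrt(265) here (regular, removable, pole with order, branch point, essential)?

The denominator factor κ**2 + 3*κ/2 - 1/10 vanishes at -3/4 - (1/20)*sqrt(265) and appears to the power 1; the numerator there equals 19/5, nonzero, and no other factor vanishes.
Hence a pole whose order is the multiplicity, 1.

The point is a pole of order 1.


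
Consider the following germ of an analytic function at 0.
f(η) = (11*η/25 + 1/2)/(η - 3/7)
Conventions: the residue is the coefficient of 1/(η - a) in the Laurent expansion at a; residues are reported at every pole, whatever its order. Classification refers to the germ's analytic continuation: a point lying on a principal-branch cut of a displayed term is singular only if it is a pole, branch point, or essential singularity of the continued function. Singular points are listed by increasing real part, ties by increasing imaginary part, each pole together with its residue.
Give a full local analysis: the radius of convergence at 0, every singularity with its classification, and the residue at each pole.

Denominator factor (η - 3/7): pole of order 1 at 3/7, modulus 3/7.
The radius of convergence is the smallest modulus among the singular points: 3/7.
At the order-1 pole 3/7 set g(η) = (η - (3/7))*f(η) = 11*η/25 + 1/2.
Simple pole: residue = g(a) at a = 3/7, which is 241/350.

Radius of convergence at 0: 3/7.
At 3/7: a pole of order 1; residue 241/350.


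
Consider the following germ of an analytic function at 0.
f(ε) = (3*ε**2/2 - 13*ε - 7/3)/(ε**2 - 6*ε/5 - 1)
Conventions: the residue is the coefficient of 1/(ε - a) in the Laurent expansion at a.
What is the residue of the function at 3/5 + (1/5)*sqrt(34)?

The residue is -28/5 - (1133/2040)*sqrt(34).

The factor ε**2 - 6*ε/5 - 1 splits as (ε - a)(ε - a') with a = 3/5 + (1/5)*sqrt(34), a' = 3/5 - (1/5)*sqrt(34). At the order-1 pole a set g(ε) = (ε - a)*f(ε) = [3*ε**2/2 - 13*ε - 7/3] / (ε - a').
Simple pole: residue = g(a) at a = 3/5 + (1/5)*sqrt(34), which is -28/5 - (1133/2040)*sqrt(34).


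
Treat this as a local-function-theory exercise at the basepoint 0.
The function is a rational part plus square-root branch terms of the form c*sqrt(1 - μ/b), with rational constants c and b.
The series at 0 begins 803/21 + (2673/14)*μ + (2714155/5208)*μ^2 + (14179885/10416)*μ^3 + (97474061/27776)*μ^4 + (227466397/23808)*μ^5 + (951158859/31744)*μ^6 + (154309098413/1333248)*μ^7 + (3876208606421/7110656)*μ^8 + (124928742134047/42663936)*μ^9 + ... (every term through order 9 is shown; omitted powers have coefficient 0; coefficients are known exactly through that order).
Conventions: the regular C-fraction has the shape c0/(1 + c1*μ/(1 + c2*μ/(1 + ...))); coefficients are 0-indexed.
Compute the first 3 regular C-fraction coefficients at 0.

Taylor coefficients (read off): a_0 = 803/21, a_1 = 2673/14, a_2 = 2714155/5208.
c0 = a_0 = 803/21. Peel one level at a time: if S = 1 + c*μ/S' with S'(0) = 1, then c is the μ-coefficient of S and S' = c*μ/(S - 1).
S_1 = c0/f = 1 + (-729/146)*μ + (164309447/14537512)*μ^2 + ...; c1 = -729/146.
S_2 = c1*μ/(S_1 - 1) = 1 + (164309447/72587988)*μ + ...; c2 = 164309447/72587988.

The regular C-fraction coefficients are [803/21, -729/146, 164309447/72587988].


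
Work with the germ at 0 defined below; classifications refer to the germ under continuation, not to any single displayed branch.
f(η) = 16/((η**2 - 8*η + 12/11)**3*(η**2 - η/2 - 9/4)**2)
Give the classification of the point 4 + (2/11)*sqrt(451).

The point is a pole of order 3.

The denominator factor η**2 - 8*η + 12/11 vanishes at 4 + (2/11)*sqrt(451) and appears to the power 3; the numerator there equals 16, nonzero, and no other factor vanishes.
Hence a pole whose order is the multiplicity, 3.


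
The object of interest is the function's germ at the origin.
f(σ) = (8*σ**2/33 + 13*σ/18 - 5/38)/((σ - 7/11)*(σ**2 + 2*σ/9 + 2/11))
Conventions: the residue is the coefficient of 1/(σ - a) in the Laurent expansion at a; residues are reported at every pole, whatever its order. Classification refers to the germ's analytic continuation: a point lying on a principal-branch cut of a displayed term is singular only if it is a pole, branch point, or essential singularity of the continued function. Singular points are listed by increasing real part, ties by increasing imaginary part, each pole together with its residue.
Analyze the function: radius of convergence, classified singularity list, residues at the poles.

Radius of convergence at 0: (1/11)*sqrt(22).
At (-1/9) - ((1/99)*sqrt(1661))*i: a pole of order 1; residue (-15497/90402) + ((3688043/300315444)*sqrt(1661))*i.
At (-1/9) + ((1/99)*sqrt(1661))*i: a pole of order 1; residue (-15497/90402) - ((3688043/300315444)*sqrt(1661))*i.
At 7/11: a pole of order 1; residue 97001/165737.

Denominator factor (σ**2 + 2*σ/9 + 2/11): discriminant -604/891, complex-conjugate roots (-1/9) + ((1/99)*sqrt(1661))*i and (-1/9) - ((1/99)*sqrt(1661))*i; poles of order 1, moduli (1/11)*sqrt(22) and (1/11)*sqrt(22).
Denominator factor (σ - 7/11): pole of order 1 at 7/11, modulus 7/11.
The radius of convergence is the smallest modulus among the singular points: (1/11)*sqrt(22).
The factor σ**2 + 2*σ/9 + 2/11 splits as (σ - a)(σ - a') with a = (-1/9) - ((1/99)*sqrt(1661))*i, a' = (-1/9) + ((1/99)*sqrt(1661))*i. At the order-1 pole a set g(σ) = (σ - a)*f(σ) = [(8*σ**2/33 + 13*σ/18 - 5/38)/(σ - 7/11)] / (σ - a').
Simple pole: residue = g(a) at a = (-1/9) - ((1/99)*sqrt(1661))*i, which is (-15497/90402) + ((3688043/300315444)*sqrt(1661))*i.
The factor σ**2 + 2*σ/9 + 2/11 splits as (σ - a)(σ - a') with a = (-1/9) + ((1/99)*sqrt(1661))*i, a' = (-1/9) - ((1/99)*sqrt(1661))*i. At the order-1 pole a set g(σ) = (σ - a)*f(σ) = [(8*σ**2/33 + 13*σ/18 - 5/38)/(σ - 7/11)] / (σ - a').
Simple pole: residue = g(a) at a = (-1/9) + ((1/99)*sqrt(1661))*i, which is (-15497/90402) - ((3688043/300315444)*sqrt(1661))*i.
At the order-1 pole 7/11 set g(σ) = (σ - (7/11))*f(σ) = (8*σ**2/33 + 13*σ/18 - 5/38)/(σ**2 + 2*σ/9 + 2/11).
Simple pole: residue = g(a) at a = 7/11, which is 97001/165737.
List the singular points by increasing real part (a conjugate pair: the negative imaginary part first).


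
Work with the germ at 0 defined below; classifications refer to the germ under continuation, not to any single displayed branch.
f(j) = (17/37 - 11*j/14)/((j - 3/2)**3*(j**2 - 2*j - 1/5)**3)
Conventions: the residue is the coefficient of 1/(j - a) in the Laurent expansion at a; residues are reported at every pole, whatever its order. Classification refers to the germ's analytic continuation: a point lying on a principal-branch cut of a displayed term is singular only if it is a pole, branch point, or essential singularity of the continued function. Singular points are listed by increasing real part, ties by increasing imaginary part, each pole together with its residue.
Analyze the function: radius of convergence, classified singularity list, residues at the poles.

Denominator factor (j - 3/2)^3: pole of order 3 at 3/2, modulus 3/2.
Denominator factor (j**2 - 2*j - 1/5)^3: discriminant 24/5, real irrational roots 1 + (1/5)*sqrt(30) and 1 - (1/5)*sqrt(30); poles of order 3, moduli 1 + (1/5)*sqrt(30) and -1 + (1/5)*sqrt(30).
The radius of convergence is the smallest modulus among the singular points: -1 + (1/5)*sqrt(30).
The factor j**2 - 2*j - 1/5 splits as (j - a)(j - a') with a = 1 - (1/5)*sqrt(30), a' = 1 + (1/5)*sqrt(30). At the order-3 pole a set g(j) = (j - a)^3*f(j) = [(17/37 - 11*j/14)/(j - 3/2)**3] / (j - a')^3.
Order-3 pole: residue = g''(a)/2; g''(1 - (1/5)*sqrt(30)) = -7130520000/641309641 + (188058925625/92348588304)*sqrt(30), so the residue is -3565260000/641309641 + (188058925625/184697176608)*sqrt(30).
At the order-3 pole 3/2 set g(j) = (j - (3/2))^3*f(j) = (17/37 - 11*j/14)/(j**2 - 2*j - 1/5)**3.
Order-3 pole: residue = g''(a)/2; g''(3/2) = 14261040000/641309641, so the residue is 7130520000/641309641.
The factor j**2 - 2*j - 1/5 splits as (j - a)(j - a') with a = 1 + (1/5)*sqrt(30), a' = 1 - (1/5)*sqrt(30). At the order-3 pole a set g(j) = (j - a)^3*f(j) = [(17/37 - 11*j/14)/(j - 3/2)**3] / (j - a')^3.
Order-3 pole: residue = g''(a)/2; g''(1 + (1/5)*sqrt(30)) = -7130520000/641309641 - (188058925625/92348588304)*sqrt(30), so the residue is -3565260000/641309641 - (188058925625/184697176608)*sqrt(30).
List the singular points by increasing real part (a conjugate pair: the negative imaginary part first).

Radius of convergence at 0: -1 + (1/5)*sqrt(30).
At 1 - (1/5)*sqrt(30): a pole of order 3; residue -3565260000/641309641 + (188058925625/184697176608)*sqrt(30).
At 3/2: a pole of order 3; residue 7130520000/641309641.
At 1 + (1/5)*sqrt(30): a pole of order 3; residue -3565260000/641309641 - (188058925625/184697176608)*sqrt(30).


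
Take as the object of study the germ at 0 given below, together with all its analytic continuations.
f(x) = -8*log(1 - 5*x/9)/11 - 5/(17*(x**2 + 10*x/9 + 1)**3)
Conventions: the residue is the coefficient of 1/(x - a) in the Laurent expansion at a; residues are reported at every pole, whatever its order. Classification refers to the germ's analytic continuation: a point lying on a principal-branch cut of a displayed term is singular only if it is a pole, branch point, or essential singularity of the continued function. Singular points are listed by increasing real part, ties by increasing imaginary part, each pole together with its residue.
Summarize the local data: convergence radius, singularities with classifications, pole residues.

Denominator factor (x**2 + 10*x/9 + 1)^3: discriminant -224/81, complex-conjugate roots (-5/9) + ((2/9)*sqrt(14))*i and (-5/9) - ((2/9)*sqrt(14))*i; poles of order 3, moduli 1 and 1.
Branch term (-8/11)*log(1 - x/(9/5)): its argument vanishes at x = 9/5, a logarithmic branch point, modulus 9/5.
The radius of convergence is the smallest modulus among the singular points: 1.
The branch term is analytic at (-5/9) - ((2/9)*sqrt(14))*i and contributes nothing to the residue; only the rational part matters.
The factor x**2 + 10*x/9 + 1 splits as (x - a)(x - a') with a = (-5/9) - ((2/9)*sqrt(14))*i, a' = (-5/9) + ((2/9)*sqrt(14))*i. At the order-3 pole a set g(x) = (x - a)^3*(rational part) = [-5/17] / (x - a')^3.
Order-3 pole: residue = g''(a)/2; g''((-5/9) - ((2/9)*sqrt(14))*i) = -((885735/11941888)*sqrt(14))*i, so the residue is -((885735/23883776)*sqrt(14))*i.
The branch term is analytic at (-5/9) + ((2/9)*sqrt(14))*i and contributes nothing to the residue; only the rational part matters.
The factor x**2 + 10*x/9 + 1 splits as (x - a)(x - a') with a = (-5/9) + ((2/9)*sqrt(14))*i, a' = (-5/9) - ((2/9)*sqrt(14))*i. At the order-3 pole a set g(x) = (x - a)^3*(rational part) = [-5/17] / (x - a')^3.
Order-3 pole: residue = g''(a)/2; g''((-5/9) + ((2/9)*sqrt(14))*i) = ((885735/11941888)*sqrt(14))*i, so the residue is ((885735/23883776)*sqrt(14))*i.
List the singular points by increasing real part (a conjugate pair: the negative imaginary part first).

Radius of convergence at 0: 1.
At (-5/9) - ((2/9)*sqrt(14))*i: a pole of order 3; residue -((885735/23883776)*sqrt(14))*i.
At (-5/9) + ((2/9)*sqrt(14))*i: a pole of order 3; residue ((885735/23883776)*sqrt(14))*i.
At 9/5: a logarithmic branch point.


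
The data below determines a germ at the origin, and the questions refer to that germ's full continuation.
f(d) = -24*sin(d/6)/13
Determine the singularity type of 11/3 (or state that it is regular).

The point is a regular point.

There is no denominator, hence no pole anywhere.
The factor -sin(d/6) is entire.
So the germ continues analytically to 11/3.


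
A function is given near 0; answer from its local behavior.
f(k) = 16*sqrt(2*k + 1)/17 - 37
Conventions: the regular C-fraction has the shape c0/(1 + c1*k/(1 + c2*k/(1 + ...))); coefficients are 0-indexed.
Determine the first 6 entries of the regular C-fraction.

Taylor coefficients (expand at 0): a_0 = -613/17, a_1 = 16/17, a_2 = -8/17, a_3 = 8/17, a_4 = -10/17, a_5 = 14/17.
c0 = a_0 = -613/17. Peel one level at a time: if S = 1 + c*k/S' with S'(0) = 1, then c is the k-coefficient of S and S' = c*k/(S - 1).
S_1 = c0/f = 1 + (16/613)*k + (-4648/375769)*k^2 + ...; c1 = 16/613.
S_2 = c1*k/(S_1 - 1) = 1 + (581/1226)*k + (-1/4)*k^2 + ...; c2 = 581/1226.
S_3 = c2*k/(S_2 - 1) = 1 + (613/1162)*k + (-336537/1350244)*k^2 + ...; c3 = 613/1162.
S_4 = c3*k/(S_3 - 1) = 1 + (549/1162)*k + (-1/4)*k^2 + ...; c4 = 549/1162.
S_5 = c4*k/(S_4 - 1) = 1 + (581/1098)*k + ...; c5 = 581/1098.

The regular C-fraction coefficients are [-613/17, 16/613, 581/1226, 613/1162, 549/1162, 581/1098].


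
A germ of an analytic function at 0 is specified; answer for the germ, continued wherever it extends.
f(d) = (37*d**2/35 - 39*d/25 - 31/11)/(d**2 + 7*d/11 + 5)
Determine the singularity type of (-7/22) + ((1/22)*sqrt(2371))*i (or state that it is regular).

The denominator factor d**2 + 7*d/11 + 5 vanishes at (-7/22) + ((1/22)*sqrt(2371))*i and appears to the power 1; the numerator there equals (-156557/21175) - ((307/3025)*sqrt(2371))*i, nonzero, and no other factor vanishes.
Hence a pole whose order is the multiplicity, 1.

The point is a pole of order 1.


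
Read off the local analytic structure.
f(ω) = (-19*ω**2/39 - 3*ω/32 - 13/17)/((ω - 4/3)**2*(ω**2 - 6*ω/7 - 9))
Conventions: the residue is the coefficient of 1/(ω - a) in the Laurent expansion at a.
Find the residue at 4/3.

At the order-2 pole 4/3 set g(ω) = (ω - (4/3))^2*f(ω) = (-19*ω**2/39 - 3*ω/32 - 13/17)/(ω**2 - 6*ω/7 - 9).
Order-2 pole: residue = g'(a); g'(4/3) = 416227455/1964099488, so the residue is 416227455/1964099488.

The residue is 416227455/1964099488.


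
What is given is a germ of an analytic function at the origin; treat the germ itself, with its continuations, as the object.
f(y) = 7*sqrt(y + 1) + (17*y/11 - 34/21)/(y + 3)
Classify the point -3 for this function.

The denominator factor y + 3 vanishes at -3 and appears to the power 1; the numerator there equals -1445/231, nonzero, and no other factor vanishes.
The branch terms are analytic at this point.
Hence a pole whose order is the multiplicity, 1.

The point is a pole of order 1.


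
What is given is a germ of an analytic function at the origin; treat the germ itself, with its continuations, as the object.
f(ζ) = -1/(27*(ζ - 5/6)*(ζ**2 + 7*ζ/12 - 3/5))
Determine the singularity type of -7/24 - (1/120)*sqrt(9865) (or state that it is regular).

The denominator factor ζ**2 + 7*ζ/12 - 3/5 vanishes at -7/24 - (1/120)*sqrt(9865) and appears to the power 1; the numerator there equals -1/27, nonzero, and no other factor vanishes.
Hence a pole whose order is the multiplicity, 1.

The point is a pole of order 1.


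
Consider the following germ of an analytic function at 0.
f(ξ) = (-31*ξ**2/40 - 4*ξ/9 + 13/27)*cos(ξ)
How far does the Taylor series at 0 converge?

The radius of convergence is infinite.

The factor cos(ξ) is entire and contributes no finite singular point.
The polynomial part has no poles.
No finite singular points: the Taylor series at 0 converges everywhere.


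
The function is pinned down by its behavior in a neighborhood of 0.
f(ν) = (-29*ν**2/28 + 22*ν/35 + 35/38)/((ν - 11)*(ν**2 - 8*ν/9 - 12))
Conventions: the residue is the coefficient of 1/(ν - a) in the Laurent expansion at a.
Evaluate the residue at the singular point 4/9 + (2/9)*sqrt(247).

The factor ν**2 - 8*ν/9 - 12 splits as (ν - a)(ν - a') with a = 4/9 + (2/9)*sqrt(247), a' = 4/9 - (2/9)*sqrt(247). At the order-1 pole a set g(ν) = (ν - a)*f(ν) = [(-29*ν**2/28 + 22*ν/35 + 35/38)/(ν - 11)] / (ν - a').
Simple pole: residue = g(a) at a = 4/9 + (2/9)*sqrt(247), which is 176201/2375380 + (716693/61759880)*sqrt(247).

The residue is 176201/2375380 + (716693/61759880)*sqrt(247).


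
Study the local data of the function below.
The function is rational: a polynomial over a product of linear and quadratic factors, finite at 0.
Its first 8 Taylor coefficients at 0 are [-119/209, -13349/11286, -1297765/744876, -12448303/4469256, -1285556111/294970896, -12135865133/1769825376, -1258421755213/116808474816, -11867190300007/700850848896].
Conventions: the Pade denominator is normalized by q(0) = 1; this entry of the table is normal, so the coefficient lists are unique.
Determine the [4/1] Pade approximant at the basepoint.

The Pade approximant has numerator coefficients [-119/209, -6069062636/21149834211, 9205423864/77549392107, -1140494992/25849797369, 2280989984/94782590353]; denominator coefficients [1, -35381531/22487862].

Taylor coefficients needed (read off): a_0 = -119/209, a_1 = -13349/11286, a_2 = -1297765/744876, a_3 = -12448303/4469256, a_4 = -1285556111/294970896, a_5 = -12135865133/1769825376.
Write the denominator as Q(λ) = 1 + q1*λ. Requiring Q*f - P = O(λ^6) with deg P <= 4 kills the coefficients of λ^5..λ^5 in Q*f:
  λ^5: a_5 + q1*a_4 = 0, i.e. -12135865133/1769825376 + (-1285556111/294970896)*q1 = 0.
Solving this linear system: q1 = -35381531/22487862.
The numerator is Q*f truncated at degree 4: P0 = a_0 = -119/209; P1 = a_1 + q1*a_0 = -6069062636/21149834211; P2 = a_2 + q1*a_1 = 9205423864/77549392107; P3 = a_3 + q1*a_2 = -1140494992/25849797369; P4 = a_4 + q1*a_3 = 2280989984/94782590353.


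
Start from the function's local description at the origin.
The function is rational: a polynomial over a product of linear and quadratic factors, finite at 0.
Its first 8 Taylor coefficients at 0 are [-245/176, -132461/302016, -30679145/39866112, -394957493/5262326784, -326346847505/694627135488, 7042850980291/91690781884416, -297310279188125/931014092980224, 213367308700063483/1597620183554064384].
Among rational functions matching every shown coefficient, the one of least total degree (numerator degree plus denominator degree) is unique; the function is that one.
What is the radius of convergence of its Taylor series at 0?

The radius of convergence is -5/24 + (1/168)*sqrt(45577).

No rational of total degree below 3 reproduces all 8 coefficients; solving the [1/2] Pade equations on them gives f(ε) = (33*ε/26 + 35/16)/(ε**2 - 5*ε/12 - 11/7), whose expansion matches every shown term.
Denominator factor (ε**2 - 5*ε/12 - 11/7): discriminant 6511/1008, real irrational roots 5/24 + (1/168)*sqrt(45577) and 5/24 - (1/168)*sqrt(45577); poles of order 1, moduli 5/24 + (1/168)*sqrt(45577) and -5/24 + (1/168)*sqrt(45577).
The radius of convergence is the smallest modulus among the singular points: -5/24 + (1/168)*sqrt(45577).


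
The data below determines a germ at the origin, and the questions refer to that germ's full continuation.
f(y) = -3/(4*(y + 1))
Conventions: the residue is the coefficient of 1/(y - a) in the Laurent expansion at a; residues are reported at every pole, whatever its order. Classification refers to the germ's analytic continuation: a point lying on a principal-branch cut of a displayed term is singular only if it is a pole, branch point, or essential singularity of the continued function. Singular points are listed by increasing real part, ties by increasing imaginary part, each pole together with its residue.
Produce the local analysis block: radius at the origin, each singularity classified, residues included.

Denominator factor (y + 1): pole of order 1 at -1, modulus 1.
The radius of convergence is the smallest modulus among the singular points: 1.
At the order-1 pole -1 set g(y) = (y - (-1))*f(y) = -3/4.
Simple pole: residue = g(a) at a = -1, which is -3/4.

Radius of convergence at 0: 1.
At -1: a pole of order 1; residue -3/4.


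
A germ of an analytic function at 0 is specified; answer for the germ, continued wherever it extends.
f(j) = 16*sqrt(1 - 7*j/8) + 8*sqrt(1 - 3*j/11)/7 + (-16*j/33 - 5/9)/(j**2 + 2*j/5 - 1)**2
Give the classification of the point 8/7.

The point is an algebraic (square-root) branch point.

The term (16)*sqrt(1 - j/(8/7)) has argument 1 - 8/7/(8/7) = 0 at 8/7: a square-root (algebraic, two-sheeted) branch point; the remaining terms are analytic or single-valued there.


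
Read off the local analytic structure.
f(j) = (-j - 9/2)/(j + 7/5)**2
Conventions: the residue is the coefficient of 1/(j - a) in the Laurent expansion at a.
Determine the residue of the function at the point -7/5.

At the order-2 pole -7/5 set g(j) = (j - (-7/5))^2*f(j) = -j - 9/2.
Order-2 pole: residue = g'(a); g'(-7/5) = -1, so the residue is -1.

The residue is -1.


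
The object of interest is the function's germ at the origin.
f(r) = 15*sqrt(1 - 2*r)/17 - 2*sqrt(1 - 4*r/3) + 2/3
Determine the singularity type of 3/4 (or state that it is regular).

The point is an algebraic (square-root) branch point.

The term (-2)*sqrt(1 - r/(3/4)) has argument 1 - 3/4/(3/4) = 0 at 3/4: a square-root (algebraic, two-sheeted) branch point; the remaining terms are analytic or single-valued there.


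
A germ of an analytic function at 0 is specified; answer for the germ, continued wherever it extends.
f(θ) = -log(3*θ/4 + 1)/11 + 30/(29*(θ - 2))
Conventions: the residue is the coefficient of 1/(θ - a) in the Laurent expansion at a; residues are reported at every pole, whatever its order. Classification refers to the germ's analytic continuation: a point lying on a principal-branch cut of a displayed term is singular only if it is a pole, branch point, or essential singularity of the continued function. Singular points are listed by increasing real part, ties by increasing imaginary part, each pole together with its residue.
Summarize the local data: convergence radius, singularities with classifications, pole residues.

Denominator factor (θ - 2): pole of order 1 at 2, modulus 2.
Branch term (-1/11)*log(1 - θ/(-4/3)): its argument vanishes at θ = -4/3, a logarithmic branch point, modulus 4/3.
The radius of convergence is the smallest modulus among the singular points: 4/3.
The branch term is analytic at 2 and contributes nothing to the residue; only the rational part matters.
At the order-1 pole 2 set g(θ) = (θ - (2))*(rational part) = 30/29.
Simple pole: residue = g(a) at a = 2, which is 30/29.
List the singular points by increasing real part (a conjugate pair: the negative imaginary part first).

Radius of convergence at 0: 4/3.
At -4/3: a logarithmic branch point.
At 2: a pole of order 1; residue 30/29.


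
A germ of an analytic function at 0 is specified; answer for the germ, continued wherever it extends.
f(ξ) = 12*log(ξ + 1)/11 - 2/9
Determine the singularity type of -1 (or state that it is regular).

The term (12/11)*log(1 - ξ/(-1)) has argument 1 - -1/(-1) = 0 at -1: a logarithmic (infinitely-sheeted) branch point; the remaining terms are analytic or single-valued there.

The point is a logarithmic branch point.


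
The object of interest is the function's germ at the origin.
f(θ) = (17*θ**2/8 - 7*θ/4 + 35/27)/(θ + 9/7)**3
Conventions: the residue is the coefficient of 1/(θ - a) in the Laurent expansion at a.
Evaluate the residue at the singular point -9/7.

At the order-3 pole -9/7 set g(θ) = (θ - (-9/7))^3*f(θ) = 17*θ**2/8 - 7*θ/4 + 35/27.
Order-3 pole: residue = g''(a)/2; g''(-9/7) = 17/4, so the residue is 17/8.

The residue is 17/8.


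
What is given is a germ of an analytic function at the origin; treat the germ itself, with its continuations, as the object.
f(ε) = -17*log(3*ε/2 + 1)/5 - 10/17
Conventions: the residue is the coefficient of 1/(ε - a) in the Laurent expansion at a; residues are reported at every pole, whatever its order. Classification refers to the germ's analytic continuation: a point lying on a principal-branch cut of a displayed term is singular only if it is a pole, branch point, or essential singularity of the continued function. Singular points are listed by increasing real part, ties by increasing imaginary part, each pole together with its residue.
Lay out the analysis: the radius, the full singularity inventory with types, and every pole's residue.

Radius of convergence at 0: 2/3.
At -2/3: a logarithmic branch point.

Branch term (-17/5)*log(1 - ε/(-2/3)): its argument vanishes at ε = -2/3, a logarithmic branch point, modulus 2/3.
The radius of convergence is the smallest modulus among the singular points: 2/3.


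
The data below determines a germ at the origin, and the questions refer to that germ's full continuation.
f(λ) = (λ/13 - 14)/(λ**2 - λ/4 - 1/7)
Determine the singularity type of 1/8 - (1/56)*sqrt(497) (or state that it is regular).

The denominator factor λ**2 - λ/4 - 1/7 vanishes at 1/8 - (1/56)*sqrt(497) and appears to the power 1; the numerator there equals -1455/104 - (1/728)*sqrt(497), nonzero, and no other factor vanishes.
Hence a pole whose order is the multiplicity, 1.

The point is a pole of order 1.


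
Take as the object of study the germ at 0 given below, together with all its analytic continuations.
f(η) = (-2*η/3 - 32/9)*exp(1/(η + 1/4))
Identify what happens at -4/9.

There is no denominator, hence no pole anywhere.
The essential point of exp(1/(η - (-1/4))) is -1/4, not -4/9.
So the germ continues analytically to -4/9.

The point is a regular point.


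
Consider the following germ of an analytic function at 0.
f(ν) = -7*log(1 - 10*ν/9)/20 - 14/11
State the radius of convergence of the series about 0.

The radius of convergence is 9/10.

Branch term (-7/20)*log(1 - ν/(9/10)): its argument vanishes at ν = 9/10, a logarithmic branch point, modulus 9/10.
The radius of convergence is the smallest modulus among the singular points: 9/10.


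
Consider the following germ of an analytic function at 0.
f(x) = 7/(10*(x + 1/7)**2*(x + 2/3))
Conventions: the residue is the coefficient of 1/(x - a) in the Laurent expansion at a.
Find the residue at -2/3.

At the order-1 pole -2/3 set g(x) = (x - (-2/3))*f(x) = 7/(10*(x + 1/7)**2).
Simple pole: residue = g(a) at a = -2/3, which is 3087/1210.

The residue is 3087/1210.


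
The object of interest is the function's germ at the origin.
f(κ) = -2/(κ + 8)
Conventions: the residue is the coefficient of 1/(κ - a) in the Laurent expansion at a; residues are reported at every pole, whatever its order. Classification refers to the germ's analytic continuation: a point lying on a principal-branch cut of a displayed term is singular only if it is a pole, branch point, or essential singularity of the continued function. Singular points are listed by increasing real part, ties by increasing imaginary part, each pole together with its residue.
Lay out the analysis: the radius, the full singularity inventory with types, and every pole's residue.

Denominator factor (κ + 8): pole of order 1 at -8, modulus 8.
The radius of convergence is the smallest modulus among the singular points: 8.
At the order-1 pole -8 set g(κ) = (κ - (-8))*f(κ) = -2.
Simple pole: residue = g(a) at a = -8, which is -2.

Radius of convergence at 0: 8.
At -8: a pole of order 1; residue -2.


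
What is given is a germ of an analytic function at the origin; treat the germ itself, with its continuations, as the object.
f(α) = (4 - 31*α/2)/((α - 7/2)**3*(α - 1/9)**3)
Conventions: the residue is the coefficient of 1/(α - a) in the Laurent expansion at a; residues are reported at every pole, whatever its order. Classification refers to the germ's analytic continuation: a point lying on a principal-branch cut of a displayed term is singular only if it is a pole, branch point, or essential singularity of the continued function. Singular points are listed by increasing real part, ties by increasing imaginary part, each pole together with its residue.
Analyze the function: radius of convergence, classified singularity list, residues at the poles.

Radius of convergence at 0: 1/9.
At 1/9: a pole of order 3; residue 271940328/844596301.
At 7/2: a pole of order 3; residue -271940328/844596301.

Denominator factor (α - 7/2)^3: pole of order 3 at 7/2, modulus 7/2.
Denominator factor (α - 1/9)^3: pole of order 3 at 1/9, modulus 1/9.
The radius of convergence is the smallest modulus among the singular points: 1/9.
At the order-3 pole 1/9 set g(α) = (α - (1/9))^3*f(α) = (4 - 31*α/2)/(α - 7/2)**3.
Order-3 pole: residue = g''(a)/2; g''(1/9) = 543880656/844596301, so the residue is 271940328/844596301.
At the order-3 pole 7/2 set g(α) = (α - (7/2))^3*f(α) = (4 - 31*α/2)/(α - 1/9)**3.
Order-3 pole: residue = g''(a)/2; g''(7/2) = -543880656/844596301, so the residue is -271940328/844596301.
List the singular points by increasing real part (a conjugate pair: the negative imaginary part first).


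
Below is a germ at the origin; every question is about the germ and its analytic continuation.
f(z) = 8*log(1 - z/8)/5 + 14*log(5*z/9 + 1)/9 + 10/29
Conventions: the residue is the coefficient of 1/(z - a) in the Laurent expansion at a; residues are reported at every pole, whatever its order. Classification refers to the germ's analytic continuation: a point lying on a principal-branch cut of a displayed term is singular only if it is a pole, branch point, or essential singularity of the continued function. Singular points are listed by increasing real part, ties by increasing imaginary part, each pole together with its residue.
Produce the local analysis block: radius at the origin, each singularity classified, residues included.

Branch term (14/9)*log(1 - z/(-9/5)): its argument vanishes at z = -9/5, a logarithmic branch point, modulus 9/5.
Branch term (8/5)*log(1 - z/(8)): its argument vanishes at z = 8, a logarithmic branch point, modulus 8.
The radius of convergence is the smallest modulus among the singular points: 9/5.
List the singular points by increasing real part (a conjugate pair: the negative imaginary part first).

Radius of convergence at 0: 9/5.
At -9/5: a logarithmic branch point.
At 8: a logarithmic branch point.


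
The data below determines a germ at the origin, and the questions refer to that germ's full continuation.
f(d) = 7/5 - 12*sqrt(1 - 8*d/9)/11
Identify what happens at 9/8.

The term (-12/11)*sqrt(1 - d/(9/8)) has argument 1 - 9/8/(9/8) = 0 at 9/8: a square-root (algebraic, two-sheeted) branch point; the remaining terms are analytic or single-valued there.

The point is an algebraic (square-root) branch point.


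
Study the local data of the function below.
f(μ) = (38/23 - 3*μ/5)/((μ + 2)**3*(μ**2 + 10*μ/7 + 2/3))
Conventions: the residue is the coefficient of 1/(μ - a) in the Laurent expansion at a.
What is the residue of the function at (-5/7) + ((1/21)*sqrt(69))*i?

The factor μ**2 + 10*μ/7 + 2/3 splits as (μ - a)(μ - a') with a = (-5/7) + ((1/21)*sqrt(69))*i, a' = (-5/7) - ((1/21)*sqrt(69))*i. At the order-1 pole a set g(μ) = (μ - a)*f(μ) = [(38/23 - 3*μ/5)/(μ + 2)**3] / (μ - a').
Simple pole: residue = g(a) at a = (-5/7) + ((1/21)*sqrt(69))*i, which is (-2903859/3155140) - ((2530773/36284110)*sqrt(69))*i.

The residue is (-2903859/3155140) - ((2530773/36284110)*sqrt(69))*i.


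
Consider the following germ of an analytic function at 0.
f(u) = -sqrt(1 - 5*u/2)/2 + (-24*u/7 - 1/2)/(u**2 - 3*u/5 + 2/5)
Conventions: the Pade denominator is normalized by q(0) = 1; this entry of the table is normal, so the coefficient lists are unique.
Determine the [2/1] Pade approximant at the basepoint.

Taylor coefficients needed (expand at 0): a_0 = -7/4, a_1 = -275/28, a_2 = -5445/448, a_3 = 13955/1792.
Write the denominator as Q(u) = 1 + q1*u. Requiring Q*f - P = O(u^4) with deg P <= 2 kills the coefficients of u^3..u^3 in Q*f:
  u^3: a_3 + q1*a_2 = 0, i.e. 13955/1792 + (-5445/448)*q1 = 0.
Solving this linear system: q1 = 2791/4356.
The numerator is Q*f truncated at degree 2: P0 = a_0 = -7/4; P1 = a_1 + q1*a_0 = -1334659/121968; P2 = a_2 + q1*a_1 = -818155/44352.

The Pade approximant has numerator coefficients [-7/4, -1334659/121968, -818155/44352]; denominator coefficients [1, 2791/4356].


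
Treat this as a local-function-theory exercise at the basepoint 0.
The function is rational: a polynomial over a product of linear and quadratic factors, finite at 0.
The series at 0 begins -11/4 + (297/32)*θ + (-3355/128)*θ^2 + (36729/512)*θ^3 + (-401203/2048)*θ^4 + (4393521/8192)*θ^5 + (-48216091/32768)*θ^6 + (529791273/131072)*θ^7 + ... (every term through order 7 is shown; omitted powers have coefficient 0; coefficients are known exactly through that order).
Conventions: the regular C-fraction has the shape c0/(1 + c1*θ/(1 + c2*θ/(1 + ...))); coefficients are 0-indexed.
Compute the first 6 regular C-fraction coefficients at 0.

The regular C-fraction coefficients are [-11/4, 27/8, -119/216, 1436/3213, -29403/85442, 1309/718].

Taylor coefficients (read off): a_0 = -11/4, a_1 = 297/32, a_2 = -3355/128, a_3 = 36729/512, a_4 = -401203/2048, a_5 = 4393521/8192.
c0 = a_0 = -11/4. Peel one level at a time: if S = 1 + c*θ/S' with S'(0) = 1, then c is the θ-coefficient of S and S' = c*θ/(S - 1).
S_1 = c0/f = 1 + (27/8)*θ + (119/64)*θ^2 + ...; c1 = 27/8.
S_2 = c1*θ/(S_1 - 1) = 1 + (-119/216)*θ + (359/1458)*θ^2 + ...; c2 = -119/216.
S_3 = c2*θ/(S_2 - 1) = 1 + (1436/3213)*θ + (2178/14161)*θ^2 + ...; c3 = 1436/3213.
S_4 = c3*θ/(S_3 - 1) = 1 + (-29403/85442)*θ + (323433/515524)*θ^2 + ...; c4 = -29403/85442.
S_5 = c4*θ/(S_4 - 1) = 1 + (1309/718)*θ + ...; c5 = 1309/718.


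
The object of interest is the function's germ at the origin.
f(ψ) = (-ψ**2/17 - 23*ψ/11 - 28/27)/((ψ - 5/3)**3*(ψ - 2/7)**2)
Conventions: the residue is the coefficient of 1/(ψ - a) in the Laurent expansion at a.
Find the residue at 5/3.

At the order-3 pole 5/3 set g(ψ) = (ψ - (5/3))^3*f(ψ) = (-ψ**2/17 - 23*ψ/11 - 28/27)/(ψ - 2/7)**2.
Order-3 pole: residue = g''(a)/2; g''(5/3) = -571092354/132261547, so the residue is -285546177/132261547.

The residue is -285546177/132261547.


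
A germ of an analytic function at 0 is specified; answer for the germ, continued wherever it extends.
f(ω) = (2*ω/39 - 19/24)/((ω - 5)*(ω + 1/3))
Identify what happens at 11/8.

Denominator factors: ω + 1/3 = 41/24 at ω = 11/8; ω - 5 = -29/8 at ω = 11/8 — none vanishes.
So the germ continues analytically to 11/8.

The point is a regular point.


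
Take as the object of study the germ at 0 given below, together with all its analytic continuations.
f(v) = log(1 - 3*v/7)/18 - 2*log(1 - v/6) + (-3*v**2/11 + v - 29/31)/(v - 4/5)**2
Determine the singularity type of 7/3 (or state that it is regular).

The term (1/18)*log(1 - v/(7/3)) has argument 1 - 7/3/(7/3) = 0 at 7/3: a logarithmic (infinitely-sheeted) branch point; the remaining terms are analytic or single-valued there.

The point is a logarithmic branch point.


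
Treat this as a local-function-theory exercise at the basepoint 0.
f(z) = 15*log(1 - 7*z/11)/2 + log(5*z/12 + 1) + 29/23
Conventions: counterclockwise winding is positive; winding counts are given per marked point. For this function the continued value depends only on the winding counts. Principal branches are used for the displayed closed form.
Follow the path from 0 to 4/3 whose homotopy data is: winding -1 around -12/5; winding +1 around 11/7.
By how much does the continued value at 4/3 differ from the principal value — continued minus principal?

The rational part is single-valued and drops out of the difference; each branch term changes only by its own monodromy.
(1)*log(1 - z/(-12/5)): each positive loop around -12/5 adds 2*pi*i to the log, so winding -1 contributes (1)*(-1)*2*pi*i = -(2)*pi*i.
(15/2)*log(1 - z/(11/7)): each positive loop around 11/7 adds 2*pi*i to the log, so winding +1 contributes (15/2)*(1)*2*pi*i = (15)*pi*i.
Summing the contributions at z = 4/3 gives (13)*pi*i.

Continued minus principal equals (13)*pi*i.


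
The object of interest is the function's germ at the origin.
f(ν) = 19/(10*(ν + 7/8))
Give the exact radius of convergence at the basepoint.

Denominator factor (ν + 7/8): pole of order 1 at -7/8, modulus 7/8.
The radius of convergence is the smallest modulus among the singular points: 7/8.

The radius of convergence is 7/8.


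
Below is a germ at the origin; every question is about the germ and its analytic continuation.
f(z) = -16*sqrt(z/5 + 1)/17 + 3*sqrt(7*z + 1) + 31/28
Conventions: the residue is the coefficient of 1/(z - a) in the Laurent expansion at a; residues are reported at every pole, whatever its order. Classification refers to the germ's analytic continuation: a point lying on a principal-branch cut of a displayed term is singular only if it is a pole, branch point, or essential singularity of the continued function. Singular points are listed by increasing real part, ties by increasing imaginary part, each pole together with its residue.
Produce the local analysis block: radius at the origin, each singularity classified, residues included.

Radius of convergence at 0: 1/7.
At -5: an algebraic (square-root) branch point.
At -1/7: an algebraic (square-root) branch point.

Branch term (-16/17)*sqrt(1 - z/(-5)): its argument vanishes at z = -5, a square-root branch point, modulus 5.
Branch term (3)*sqrt(1 - z/(-1/7)): its argument vanishes at z = -1/7, a square-root branch point, modulus 1/7.
The radius of convergence is the smallest modulus among the singular points: 1/7.
List the singular points by increasing real part (a conjugate pair: the negative imaginary part first).


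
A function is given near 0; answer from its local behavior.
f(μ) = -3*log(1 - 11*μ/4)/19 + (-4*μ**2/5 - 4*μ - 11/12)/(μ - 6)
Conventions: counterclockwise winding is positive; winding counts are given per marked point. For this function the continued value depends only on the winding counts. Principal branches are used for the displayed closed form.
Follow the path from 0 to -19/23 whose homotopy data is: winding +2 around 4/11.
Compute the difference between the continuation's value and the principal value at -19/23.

Continued minus principal equals -(12/19)*pi*i.

The rational part is single-valued and drops out of the difference; each branch term changes only by its own monodromy.
(-3/19)*log(1 - μ/(4/11)): each positive loop around 4/11 adds 2*pi*i to the log, so winding +2 contributes (-3/19)*(2)*2*pi*i = -(12/19)*pi*i.
Summing the contributions at μ = -19/23 gives -(12/19)*pi*i.


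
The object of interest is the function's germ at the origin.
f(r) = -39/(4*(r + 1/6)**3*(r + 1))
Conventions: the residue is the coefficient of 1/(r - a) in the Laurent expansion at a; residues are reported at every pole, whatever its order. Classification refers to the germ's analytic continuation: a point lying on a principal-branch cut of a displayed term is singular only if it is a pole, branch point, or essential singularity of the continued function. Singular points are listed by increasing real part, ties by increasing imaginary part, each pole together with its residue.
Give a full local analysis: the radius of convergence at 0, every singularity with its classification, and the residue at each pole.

Radius of convergence at 0: 1/6.
At -1: a pole of order 1; residue 2106/125.
At -1/6: a pole of order 3; residue -2106/125.

Denominator factor (r + 1): pole of order 1 at -1, modulus 1.
Denominator factor (r + 1/6)^3: pole of order 3 at -1/6, modulus 1/6.
The radius of convergence is the smallest modulus among the singular points: 1/6.
At the order-1 pole -1 set g(r) = (r - (-1))*f(r) = -39/(4*(r + 1/6)**3).
Simple pole: residue = g(a) at a = -1, which is 2106/125.
At the order-3 pole -1/6 set g(r) = (r - (-1/6))^3*f(r) = -39/(4*(r + 1)).
Order-3 pole: residue = g''(a)/2; g''(-1/6) = -4212/125, so the residue is -2106/125.
List the singular points by increasing real part (a conjugate pair: the negative imaginary part first).


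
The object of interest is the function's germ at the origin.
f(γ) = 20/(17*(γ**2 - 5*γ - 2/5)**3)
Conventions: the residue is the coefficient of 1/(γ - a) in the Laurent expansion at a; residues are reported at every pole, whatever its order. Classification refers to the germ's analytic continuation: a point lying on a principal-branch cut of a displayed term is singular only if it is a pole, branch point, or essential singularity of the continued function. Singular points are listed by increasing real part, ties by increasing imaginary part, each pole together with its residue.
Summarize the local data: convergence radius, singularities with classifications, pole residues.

Radius of convergence at 0: -5/2 + (1/10)*sqrt(665).
At 5/2 - (1/10)*sqrt(665): a pole of order 3; residue -(3000/39994829)*sqrt(665).
At 5/2 + (1/10)*sqrt(665): a pole of order 3; residue (3000/39994829)*sqrt(665).

Denominator factor (γ**2 - 5*γ - 2/5)^3: discriminant 133/5, real irrational roots 5/2 + (1/10)*sqrt(665) and 5/2 - (1/10)*sqrt(665); poles of order 3, moduli 5/2 + (1/10)*sqrt(665) and -5/2 + (1/10)*sqrt(665).
The radius of convergence is the smallest modulus among the singular points: -5/2 + (1/10)*sqrt(665).
The factor γ**2 - 5*γ - 2/5 splits as (γ - a)(γ - a') with a = 5/2 - (1/10)*sqrt(665), a' = 5/2 + (1/10)*sqrt(665). At the order-3 pole a set g(γ) = (γ - a)^3*f(γ) = [20/17] / (γ - a')^3.
Order-3 pole: residue = g''(a)/2; g''(5/2 - (1/10)*sqrt(665)) = -(6000/39994829)*sqrt(665), so the residue is -(3000/39994829)*sqrt(665).
The factor γ**2 - 5*γ - 2/5 splits as (γ - a)(γ - a') with a = 5/2 + (1/10)*sqrt(665), a' = 5/2 - (1/10)*sqrt(665). At the order-3 pole a set g(γ) = (γ - a)^3*f(γ) = [20/17] / (γ - a')^3.
Order-3 pole: residue = g''(a)/2; g''(5/2 + (1/10)*sqrt(665)) = (6000/39994829)*sqrt(665), so the residue is (3000/39994829)*sqrt(665).
List the singular points by increasing real part (a conjugate pair: the negative imaginary part first).
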